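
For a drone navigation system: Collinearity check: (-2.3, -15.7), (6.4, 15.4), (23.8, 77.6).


Cross product: (6.4-(-2.3))*(77.6-(-15.7)) - (15.4-(-15.7))*(23.8-(-2.3))
= 0

Yes, collinear


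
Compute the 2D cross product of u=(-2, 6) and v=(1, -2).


u x v = u_x*v_y - u_y*v_x = (-2)*(-2) - 6*1
= 4 - 6 = -2

-2


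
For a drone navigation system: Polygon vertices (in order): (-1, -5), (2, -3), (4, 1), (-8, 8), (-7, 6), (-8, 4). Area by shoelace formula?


Shoelace sum: ((-1)*(-3) - 2*(-5)) + (2*1 - 4*(-3)) + (4*8 - (-8)*1) + ((-8)*6 - (-7)*8) + ((-7)*4 - (-8)*6) + ((-8)*(-5) - (-1)*4)
= 139
Area = |139|/2 = 69.5

69.5


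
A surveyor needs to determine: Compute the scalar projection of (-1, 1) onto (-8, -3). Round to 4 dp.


u.v = 5, |v| = sqrt(73) = 8.544
Scalar projection = u.v / |v| = 5 / sqrt(73) = 0.5852

0.5852


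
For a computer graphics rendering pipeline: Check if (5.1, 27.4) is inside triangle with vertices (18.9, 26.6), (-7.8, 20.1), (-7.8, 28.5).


Cross products: AB x AP = -111.06, BC x BP = -108.36, CA x CP = -4.86
All same sign? yes

Yes, inside


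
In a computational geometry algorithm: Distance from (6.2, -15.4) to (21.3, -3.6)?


dx=15.1, dy=11.8
d^2 = 15.1^2 + 11.8^2 = 367.25
d = sqrt(367.25) = 19.1638

19.1638


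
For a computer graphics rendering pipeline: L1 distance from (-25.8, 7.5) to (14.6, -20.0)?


|(-25.8)-14.6| + |7.5-(-20)| = 40.4 + 27.5 = 67.9

67.9


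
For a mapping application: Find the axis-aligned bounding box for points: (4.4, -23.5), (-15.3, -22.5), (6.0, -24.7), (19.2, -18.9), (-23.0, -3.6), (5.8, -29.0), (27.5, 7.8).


x range: [-23, 27.5]
y range: [-29, 7.8]
Bounding box: (-23,-29) to (27.5,7.8)

(-23,-29) to (27.5,7.8)


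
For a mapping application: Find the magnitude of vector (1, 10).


|u| = sqrt(1^2 + 10^2) = sqrt(101) = 10.0499

10.0499


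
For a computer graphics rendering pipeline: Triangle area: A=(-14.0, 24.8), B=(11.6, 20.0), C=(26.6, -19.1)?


Area = |x_A(y_B-y_C) + x_B(y_C-y_A) + x_C(y_A-y_B)|/2
= |(-547.4) + (-509.24) + 127.68|/2
= 928.96/2 = 464.48

464.48


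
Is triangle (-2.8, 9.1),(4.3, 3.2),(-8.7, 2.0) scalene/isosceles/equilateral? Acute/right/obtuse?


Side lengths squared: AB^2=85.22, BC^2=170.44, CA^2=85.22
Sorted: [85.22, 85.22, 170.44]
By sides: Isosceles, By angles: Right

Isosceles, Right


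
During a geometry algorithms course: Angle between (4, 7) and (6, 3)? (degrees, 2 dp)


u.v = 45, |u| = sqrt(65) = 8.0623, |v| = sqrt(45) = 6.7082
cos(theta) = u.v/(|u||v|) = 45/sqrt(2925) = 0.83205
theta = acos(0.83205) = 33.69 degrees

33.69 degrees


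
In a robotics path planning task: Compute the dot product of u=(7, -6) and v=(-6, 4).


u . v = u_x*v_x + u_y*v_y = 7*(-6) + (-6)*4
= (-42) + (-24) = -66

-66


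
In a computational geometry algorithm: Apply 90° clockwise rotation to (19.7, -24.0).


90° CW: (x,y) -> (y, -x)
(19.7,-24) -> (-24, -19.7)

(-24, -19.7)


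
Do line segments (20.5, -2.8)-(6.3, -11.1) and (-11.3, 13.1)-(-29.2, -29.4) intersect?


Cross products: d1=1636.11, d2=1181.18, d3=-489.72, d4=-34.79
d1*d2 < 0 and d3*d4 < 0? no

No, they don't intersect


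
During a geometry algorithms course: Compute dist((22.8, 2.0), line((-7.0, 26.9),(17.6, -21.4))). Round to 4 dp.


|cross product| = 826.8
|line direction| = sqrt(2938.05) = 54.2038
Distance = 826.8/sqrt(2938.05) = 15.2535

15.2535


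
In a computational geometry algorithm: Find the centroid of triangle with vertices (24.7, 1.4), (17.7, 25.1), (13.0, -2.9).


Centroid = ((x_A+x_B+x_C)/3, (y_A+y_B+y_C)/3)
= ((24.7+17.7+13)/3, (1.4+25.1+(-2.9))/3)
= (18.4667, 7.8667)

(18.4667, 7.8667)


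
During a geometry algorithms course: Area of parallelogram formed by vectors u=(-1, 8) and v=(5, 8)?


|u x v| = |(-1)*8 - 8*5|
= |(-8) - 40| = 48

48


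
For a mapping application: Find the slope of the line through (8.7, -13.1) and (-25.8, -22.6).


slope = (y2-y1)/(x2-x1) = ((-22.6)-(-13.1))/((-25.8)-8.7) = (-9.5)/(-34.5) = 0.2754

0.2754


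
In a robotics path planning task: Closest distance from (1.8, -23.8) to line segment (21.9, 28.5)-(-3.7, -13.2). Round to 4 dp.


Project P onto AB: t = 1 (clamped to [0,1])
Closest point on segment: (-3.7, -13.2)
Distance: 11.9419

11.9419


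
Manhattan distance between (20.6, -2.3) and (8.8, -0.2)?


|20.6-8.8| + |(-2.3)-(-0.2)| = 11.8 + 2.1 = 13.9

13.9


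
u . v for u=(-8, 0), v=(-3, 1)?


u . v = u_x*v_x + u_y*v_y = (-8)*(-3) + 0*1
= 24 + 0 = 24

24


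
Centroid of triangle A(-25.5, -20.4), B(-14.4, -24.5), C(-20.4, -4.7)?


Centroid = ((x_A+x_B+x_C)/3, (y_A+y_B+y_C)/3)
= (((-25.5)+(-14.4)+(-20.4))/3, ((-20.4)+(-24.5)+(-4.7))/3)
= (-20.1, -16.5333)

(-20.1, -16.5333)


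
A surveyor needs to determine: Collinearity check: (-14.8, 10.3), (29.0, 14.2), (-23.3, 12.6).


Cross product: (29-(-14.8))*(12.6-10.3) - (14.2-10.3)*((-23.3)-(-14.8))
= 133.89

No, not collinear


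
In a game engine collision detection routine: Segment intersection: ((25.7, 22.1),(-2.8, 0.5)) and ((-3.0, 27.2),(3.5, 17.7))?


Cross products: d1=239.5, d2=-171.65, d3=-765.27, d4=-354.12
d1*d2 < 0 and d3*d4 < 0? no

No, they don't intersect


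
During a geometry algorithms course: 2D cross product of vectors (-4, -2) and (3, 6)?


u x v = u_x*v_y - u_y*v_x = (-4)*6 - (-2)*3
= (-24) - (-6) = -18

-18


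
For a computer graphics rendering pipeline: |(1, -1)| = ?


|u| = sqrt(1^2 + (-1)^2) = sqrt(2) = 1.4142

1.4142


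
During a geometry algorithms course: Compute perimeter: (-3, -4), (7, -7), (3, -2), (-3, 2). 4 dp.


Sides: (-3, -4)->(7, -7): sqrt(109) = 10.440307, (7, -7)->(3, -2): sqrt(41) = 6.403124, (3, -2)->(-3, 2): sqrt(52) = 7.211103, (-3, 2)->(-3, -4): sqrt(36) = 6
Sum = 30.054534
Perimeter = 30.0545

30.0545


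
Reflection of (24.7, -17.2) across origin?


Reflection over origin: (x,y) -> (-x,-y)
(24.7, -17.2) -> (-24.7, 17.2)

(-24.7, 17.2)


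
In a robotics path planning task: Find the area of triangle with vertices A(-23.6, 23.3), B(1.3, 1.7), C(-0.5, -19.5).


Area = |x_A(y_B-y_C) + x_B(y_C-y_A) + x_C(y_A-y_B)|/2
= |(-500.32) + (-55.64) + (-10.8)|/2
= 566.76/2 = 283.38

283.38


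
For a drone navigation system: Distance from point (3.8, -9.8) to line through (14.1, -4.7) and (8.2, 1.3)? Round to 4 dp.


|cross product| = 91.89
|line direction| = sqrt(70.81) = 8.4149
Distance = 91.89/sqrt(70.81) = 10.92

10.92


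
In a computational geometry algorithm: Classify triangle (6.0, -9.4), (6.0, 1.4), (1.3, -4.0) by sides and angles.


Side lengths squared: AB^2=116.64, BC^2=51.25, CA^2=51.25
Sorted: [51.25, 51.25, 116.64]
By sides: Isosceles, By angles: Obtuse

Isosceles, Obtuse


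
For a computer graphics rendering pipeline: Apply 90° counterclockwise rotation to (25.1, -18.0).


90° CCW: (x,y) -> (-y, x)
(25.1,-18) -> (18, 25.1)

(18, 25.1)


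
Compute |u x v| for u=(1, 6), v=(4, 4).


|u x v| = |1*4 - 6*4|
= |4 - 24| = 20

20


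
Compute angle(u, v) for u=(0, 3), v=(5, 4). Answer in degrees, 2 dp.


u.v = 12, |u| = sqrt(9) = 3, |v| = sqrt(41) = 6.4031
cos(theta) = u.v/(|u||v|) = 12/sqrt(369) = 0.624695
theta = acos(0.624695) = 51.34 degrees

51.34 degrees


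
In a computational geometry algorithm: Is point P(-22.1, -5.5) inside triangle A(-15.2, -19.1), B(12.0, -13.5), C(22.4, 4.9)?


Cross products: AB x AP = 408.56, BC x BP = 710.64, CA x CP = -676.96
All same sign? no

No, outside


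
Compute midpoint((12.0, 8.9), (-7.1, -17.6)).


M = ((12+(-7.1))/2, (8.9+(-17.6))/2)
= (2.45, -4.35)

(2.45, -4.35)


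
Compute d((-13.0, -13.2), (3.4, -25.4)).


dx=16.4, dy=-12.2
d^2 = 16.4^2 + (-12.2)^2 = 417.8
d = sqrt(417.8) = 20.4402

20.4402


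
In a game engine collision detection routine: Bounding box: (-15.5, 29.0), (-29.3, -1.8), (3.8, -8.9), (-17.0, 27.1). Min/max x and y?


x range: [-29.3, 3.8]
y range: [-8.9, 29]
Bounding box: (-29.3,-8.9) to (3.8,29)

(-29.3,-8.9) to (3.8,29)


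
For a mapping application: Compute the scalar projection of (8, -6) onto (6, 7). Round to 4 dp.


u.v = 6, |v| = sqrt(85) = 9.2195
Scalar projection = u.v / |v| = 6 / sqrt(85) = 0.6508

0.6508


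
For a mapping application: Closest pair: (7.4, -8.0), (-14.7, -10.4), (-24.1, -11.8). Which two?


d(P0,P1) = 22.2299, d(P0,P2) = 31.7284, d(P1,P2) = 9.5037
Closest: P1 and P2

Closest pair: (-14.7, -10.4) and (-24.1, -11.8), distance = 9.5037


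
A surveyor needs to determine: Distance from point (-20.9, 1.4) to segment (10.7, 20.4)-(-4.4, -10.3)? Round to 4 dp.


Project P onto AB: t = 0.906 (clamped to [0,1])
Closest point on segment: (-2.9804, -7.4139)
Distance: 19.9699

19.9699


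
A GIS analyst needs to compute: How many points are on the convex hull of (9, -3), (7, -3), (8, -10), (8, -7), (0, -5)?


Convex hull vertices (CCW): (0, -5), (8, -10), (9, -3), (7, -3)
Count = 4

4


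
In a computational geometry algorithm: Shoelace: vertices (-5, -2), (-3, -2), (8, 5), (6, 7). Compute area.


Shoelace sum: ((-5)*(-2) - (-3)*(-2)) + ((-3)*5 - 8*(-2)) + (8*7 - 6*5) + (6*(-2) - (-5)*7)
= 54
Area = |54|/2 = 27

27


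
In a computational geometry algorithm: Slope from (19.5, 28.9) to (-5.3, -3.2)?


slope = (y2-y1)/(x2-x1) = ((-3.2)-28.9)/((-5.3)-19.5) = (-32.1)/(-24.8) = 1.2944

1.2944


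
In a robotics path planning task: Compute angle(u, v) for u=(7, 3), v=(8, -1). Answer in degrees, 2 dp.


u.v = 53, |u| = sqrt(58) = 7.6158, |v| = sqrt(65) = 8.0623
cos(theta) = u.v/(|u||v|) = 53/sqrt(3770) = 0.863188
theta = acos(0.863188) = 30.32 degrees

30.32 degrees


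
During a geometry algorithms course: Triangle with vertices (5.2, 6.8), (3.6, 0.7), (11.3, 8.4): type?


Side lengths squared: AB^2=39.77, BC^2=118.58, CA^2=39.77
Sorted: [39.77, 39.77, 118.58]
By sides: Isosceles, By angles: Obtuse

Isosceles, Obtuse


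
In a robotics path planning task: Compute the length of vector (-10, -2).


|u| = sqrt((-10)^2 + (-2)^2) = sqrt(104) = 10.198

10.198


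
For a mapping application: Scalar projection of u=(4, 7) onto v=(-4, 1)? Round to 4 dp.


u.v = -9, |v| = sqrt(17) = 4.1231
Scalar projection = u.v / |v| = -9 / sqrt(17) = -2.1828

-2.1828


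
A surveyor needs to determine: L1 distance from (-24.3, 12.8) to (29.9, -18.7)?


|(-24.3)-29.9| + |12.8-(-18.7)| = 54.2 + 31.5 = 85.7

85.7


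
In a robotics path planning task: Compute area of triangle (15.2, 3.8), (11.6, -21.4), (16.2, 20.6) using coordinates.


Area = |x_A(y_B-y_C) + x_B(y_C-y_A) + x_C(y_A-y_B)|/2
= |(-638.4) + 194.88 + 408.24|/2
= 35.28/2 = 17.64

17.64


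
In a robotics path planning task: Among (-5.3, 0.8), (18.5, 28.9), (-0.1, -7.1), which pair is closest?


d(P0,P1) = 36.8246, d(P0,P2) = 9.4578, d(P1,P2) = 40.5211
Closest: P0 and P2

Closest pair: (-5.3, 0.8) and (-0.1, -7.1), distance = 9.4578


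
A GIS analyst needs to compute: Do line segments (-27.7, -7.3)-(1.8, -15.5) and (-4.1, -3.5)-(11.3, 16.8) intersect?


Cross products: d1=420.56, d2=-304.57, d3=305.62, d4=1030.75
d1*d2 < 0 and d3*d4 < 0? no

No, they don't intersect


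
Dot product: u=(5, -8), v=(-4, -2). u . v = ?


u . v = u_x*v_x + u_y*v_y = 5*(-4) + (-8)*(-2)
= (-20) + 16 = -4

-4


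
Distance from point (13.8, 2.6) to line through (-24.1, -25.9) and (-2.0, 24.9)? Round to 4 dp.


|cross product| = 1295.47
|line direction| = sqrt(3069.05) = 55.399
Distance = 1295.47/sqrt(3069.05) = 23.3844

23.3844


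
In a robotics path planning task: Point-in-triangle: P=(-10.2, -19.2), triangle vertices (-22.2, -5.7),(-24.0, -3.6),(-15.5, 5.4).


Cross products: AB x AP = -0.9, BC x BP = -256.8, CA x CP = 223.65
All same sign? no

No, outside


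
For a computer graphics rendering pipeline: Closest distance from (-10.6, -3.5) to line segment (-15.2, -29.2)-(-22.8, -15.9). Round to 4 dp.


Project P onto AB: t = 1 (clamped to [0,1])
Closest point on segment: (-22.8, -15.9)
Distance: 17.3954

17.3954


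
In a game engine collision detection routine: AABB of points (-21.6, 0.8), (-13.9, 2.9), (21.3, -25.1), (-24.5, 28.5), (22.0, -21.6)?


x range: [-24.5, 22]
y range: [-25.1, 28.5]
Bounding box: (-24.5,-25.1) to (22,28.5)

(-24.5,-25.1) to (22,28.5)


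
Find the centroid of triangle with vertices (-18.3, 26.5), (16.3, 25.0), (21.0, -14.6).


Centroid = ((x_A+x_B+x_C)/3, (y_A+y_B+y_C)/3)
= (((-18.3)+16.3+21)/3, (26.5+25+(-14.6))/3)
= (6.3333, 12.3)

(6.3333, 12.3)


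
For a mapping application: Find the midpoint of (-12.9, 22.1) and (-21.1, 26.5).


M = (((-12.9)+(-21.1))/2, (22.1+26.5)/2)
= (-17, 24.3)

(-17, 24.3)


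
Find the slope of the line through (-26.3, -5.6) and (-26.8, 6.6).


slope = (y2-y1)/(x2-x1) = (6.6-(-5.6))/((-26.8)-(-26.3)) = 12.2/(-0.5) = -24.4

-24.4


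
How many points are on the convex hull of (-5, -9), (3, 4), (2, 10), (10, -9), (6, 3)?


Convex hull vertices (CCW): (-5, -9), (10, -9), (6, 3), (2, 10)
Count = 4

4


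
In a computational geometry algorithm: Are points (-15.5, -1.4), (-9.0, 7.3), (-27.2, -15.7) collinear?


Cross product: ((-9)-(-15.5))*((-15.7)-(-1.4)) - (7.3-(-1.4))*((-27.2)-(-15.5))
= 8.84

No, not collinear


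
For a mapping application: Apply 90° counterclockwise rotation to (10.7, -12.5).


90° CCW: (x,y) -> (-y, x)
(10.7,-12.5) -> (12.5, 10.7)

(12.5, 10.7)


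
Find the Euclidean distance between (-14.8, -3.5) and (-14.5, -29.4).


dx=0.3, dy=-25.9
d^2 = 0.3^2 + (-25.9)^2 = 670.9
d = sqrt(670.9) = 25.9017

25.9017


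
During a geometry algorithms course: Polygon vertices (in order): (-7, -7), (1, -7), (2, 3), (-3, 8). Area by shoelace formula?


Shoelace sum: ((-7)*(-7) - 1*(-7)) + (1*3 - 2*(-7)) + (2*8 - (-3)*3) + ((-3)*(-7) - (-7)*8)
= 175
Area = |175|/2 = 87.5

87.5


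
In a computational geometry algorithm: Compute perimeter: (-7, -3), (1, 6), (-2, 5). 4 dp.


Sides: (-7, -3)->(1, 6): sqrt(145) = 12.041595, (1, 6)->(-2, 5): sqrt(10) = 3.162278, (-2, 5)->(-7, -3): sqrt(89) = 9.433981
Sum = 24.637854
Perimeter = 24.6379

24.6379


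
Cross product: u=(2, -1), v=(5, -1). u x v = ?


u x v = u_x*v_y - u_y*v_x = 2*(-1) - (-1)*5
= (-2) - (-5) = 3

3


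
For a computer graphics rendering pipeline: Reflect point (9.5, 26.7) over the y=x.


Reflection over y=x: (x,y) -> (y,x)
(9.5, 26.7) -> (26.7, 9.5)

(26.7, 9.5)


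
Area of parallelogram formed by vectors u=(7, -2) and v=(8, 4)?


|u x v| = |7*4 - (-2)*8|
= |28 - (-16)| = 44

44


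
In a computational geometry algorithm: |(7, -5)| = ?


|u| = sqrt(7^2 + (-5)^2) = sqrt(74) = 8.6023

8.6023


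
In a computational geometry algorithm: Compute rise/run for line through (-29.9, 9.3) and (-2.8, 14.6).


slope = (y2-y1)/(x2-x1) = (14.6-9.3)/((-2.8)-(-29.9)) = 5.3/27.1 = 0.1956

0.1956


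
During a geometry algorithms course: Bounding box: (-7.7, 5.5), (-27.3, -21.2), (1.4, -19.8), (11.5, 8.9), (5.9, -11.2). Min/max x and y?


x range: [-27.3, 11.5]
y range: [-21.2, 8.9]
Bounding box: (-27.3,-21.2) to (11.5,8.9)

(-27.3,-21.2) to (11.5,8.9)


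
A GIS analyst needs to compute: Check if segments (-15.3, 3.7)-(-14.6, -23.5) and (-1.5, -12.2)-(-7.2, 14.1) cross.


Cross products: d1=272.31, d2=408.94, d3=364.23, d4=227.6
d1*d2 < 0 and d3*d4 < 0? no

No, they don't intersect


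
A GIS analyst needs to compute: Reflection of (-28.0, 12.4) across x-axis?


Reflection over x-axis: (x,y) -> (x,-y)
(-28, 12.4) -> (-28, -12.4)

(-28, -12.4)


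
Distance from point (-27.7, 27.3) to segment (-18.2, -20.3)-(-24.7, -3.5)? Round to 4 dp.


Project P onto AB: t = 1 (clamped to [0,1])
Closest point on segment: (-24.7, -3.5)
Distance: 30.9458

30.9458


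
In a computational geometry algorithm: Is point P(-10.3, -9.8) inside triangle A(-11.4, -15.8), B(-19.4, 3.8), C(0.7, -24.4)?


Cross products: AB x AP = -69.56, BC x BP = -16.74, CA x CP = -82.06
All same sign? yes

Yes, inside


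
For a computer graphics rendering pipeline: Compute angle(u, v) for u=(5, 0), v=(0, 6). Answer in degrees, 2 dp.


u.v = 0, |u| = sqrt(25) = 5, |v| = sqrt(36) = 6
cos(theta) = u.v/(|u||v|) = 0/sqrt(900) = 0
theta = acos(0) = 90 degrees

90 degrees


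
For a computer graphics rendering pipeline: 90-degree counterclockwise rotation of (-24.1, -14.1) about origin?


90° CCW: (x,y) -> (-y, x)
(-24.1,-14.1) -> (14.1, -24.1)

(14.1, -24.1)


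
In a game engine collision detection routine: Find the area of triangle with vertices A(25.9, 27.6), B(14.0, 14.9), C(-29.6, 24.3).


Area = |x_A(y_B-y_C) + x_B(y_C-y_A) + x_C(y_A-y_B)|/2
= |(-243.46) + (-46.2) + (-375.92)|/2
= 665.58/2 = 332.79

332.79


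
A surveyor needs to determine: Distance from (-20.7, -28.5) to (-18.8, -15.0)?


dx=1.9, dy=13.5
d^2 = 1.9^2 + 13.5^2 = 185.86
d = sqrt(185.86) = 13.633

13.633


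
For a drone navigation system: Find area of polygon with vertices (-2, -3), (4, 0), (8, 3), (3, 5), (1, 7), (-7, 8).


Shoelace sum: ((-2)*0 - 4*(-3)) + (4*3 - 8*0) + (8*5 - 3*3) + (3*7 - 1*5) + (1*8 - (-7)*7) + ((-7)*(-3) - (-2)*8)
= 165
Area = |165|/2 = 82.5

82.5


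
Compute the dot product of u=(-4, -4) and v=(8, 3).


u . v = u_x*v_x + u_y*v_y = (-4)*8 + (-4)*3
= (-32) + (-12) = -44

-44


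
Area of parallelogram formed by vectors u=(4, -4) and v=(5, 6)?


|u x v| = |4*6 - (-4)*5|
= |24 - (-20)| = 44

44


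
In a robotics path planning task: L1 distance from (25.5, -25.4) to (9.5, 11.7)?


|25.5-9.5| + |(-25.4)-11.7| = 16 + 37.1 = 53.1

53.1


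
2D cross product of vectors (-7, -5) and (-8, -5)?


u x v = u_x*v_y - u_y*v_x = (-7)*(-5) - (-5)*(-8)
= 35 - 40 = -5

-5


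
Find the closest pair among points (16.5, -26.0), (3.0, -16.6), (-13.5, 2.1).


d(P0,P1) = 16.4502, d(P0,P2) = 41.1049, d(P1,P2) = 24.9387
Closest: P0 and P1

Closest pair: (16.5, -26.0) and (3.0, -16.6), distance = 16.4502


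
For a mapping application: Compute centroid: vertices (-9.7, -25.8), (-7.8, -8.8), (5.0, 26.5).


Centroid = ((x_A+x_B+x_C)/3, (y_A+y_B+y_C)/3)
= (((-9.7)+(-7.8)+5)/3, ((-25.8)+(-8.8)+26.5)/3)
= (-4.1667, -2.7)

(-4.1667, -2.7)


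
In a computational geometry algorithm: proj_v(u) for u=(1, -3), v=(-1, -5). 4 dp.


u.v = 14, |v| = sqrt(26) = 5.099
Scalar projection = u.v / |v| = 14 / sqrt(26) = 2.7456

2.7456


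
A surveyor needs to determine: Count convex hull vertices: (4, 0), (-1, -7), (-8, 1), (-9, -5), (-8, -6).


Convex hull vertices (CCW): (-9, -5), (-8, -6), (-1, -7), (4, 0), (-8, 1)
Count = 5

5


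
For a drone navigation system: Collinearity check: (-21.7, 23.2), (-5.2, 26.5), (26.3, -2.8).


Cross product: ((-5.2)-(-21.7))*((-2.8)-23.2) - (26.5-23.2)*(26.3-(-21.7))
= -587.4

No, not collinear


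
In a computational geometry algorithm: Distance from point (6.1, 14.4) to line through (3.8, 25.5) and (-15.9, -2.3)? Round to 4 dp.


|cross product| = 282.61
|line direction| = sqrt(1160.93) = 34.0724
Distance = 282.61/sqrt(1160.93) = 8.2944

8.2944


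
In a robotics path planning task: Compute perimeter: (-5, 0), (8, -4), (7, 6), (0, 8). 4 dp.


Sides: (-5, 0)->(8, -4): sqrt(185) = 13.601471, (8, -4)->(7, 6): sqrt(101) = 10.049876, (7, 6)->(0, 8): sqrt(53) = 7.28011, (0, 8)->(-5, 0): sqrt(89) = 9.433981
Sum = 40.365438
Perimeter = 40.3654

40.3654


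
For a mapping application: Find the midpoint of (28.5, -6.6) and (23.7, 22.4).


M = ((28.5+23.7)/2, ((-6.6)+22.4)/2)
= (26.1, 7.9)

(26.1, 7.9)


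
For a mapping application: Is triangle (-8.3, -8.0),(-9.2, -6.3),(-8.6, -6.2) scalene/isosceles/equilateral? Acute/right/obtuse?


Side lengths squared: AB^2=3.7, BC^2=0.37, CA^2=3.33
Sorted: [0.37, 3.33, 3.7]
By sides: Scalene, By angles: Right

Scalene, Right


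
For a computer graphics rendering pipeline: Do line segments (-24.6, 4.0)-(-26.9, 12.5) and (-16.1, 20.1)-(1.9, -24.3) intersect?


Cross products: d1=-667.2, d2=-616.32, d3=-109.28, d4=-160.16
d1*d2 < 0 and d3*d4 < 0? no

No, they don't intersect


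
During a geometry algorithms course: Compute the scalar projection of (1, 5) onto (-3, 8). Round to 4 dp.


u.v = 37, |v| = sqrt(73) = 8.544
Scalar projection = u.v / |v| = 37 / sqrt(73) = 4.3305

4.3305


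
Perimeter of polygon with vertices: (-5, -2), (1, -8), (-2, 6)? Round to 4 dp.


Sides: (-5, -2)->(1, -8): sqrt(72) = 8.485281, (1, -8)->(-2, 6): sqrt(205) = 14.317821, (-2, 6)->(-5, -2): sqrt(73) = 8.544004
Sum = 31.347106
Perimeter = 31.3471

31.3471


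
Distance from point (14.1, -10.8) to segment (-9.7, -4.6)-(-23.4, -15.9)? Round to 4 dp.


Project P onto AB: t = 0 (clamped to [0,1])
Closest point on segment: (-9.7, -4.6)
Distance: 24.5943

24.5943


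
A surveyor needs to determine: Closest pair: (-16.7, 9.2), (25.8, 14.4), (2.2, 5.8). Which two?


d(P0,P1) = 42.8169, d(P0,P2) = 19.2034, d(P1,P2) = 25.1181
Closest: P0 and P2

Closest pair: (-16.7, 9.2) and (2.2, 5.8), distance = 19.2034


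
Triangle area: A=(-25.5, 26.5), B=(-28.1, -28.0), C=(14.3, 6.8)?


Area = |x_A(y_B-y_C) + x_B(y_C-y_A) + x_C(y_A-y_B)|/2
= |887.4 + 553.57 + 779.35|/2
= 2220.32/2 = 1110.16

1110.16


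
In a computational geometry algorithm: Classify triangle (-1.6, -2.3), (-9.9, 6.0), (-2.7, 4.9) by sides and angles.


Side lengths squared: AB^2=137.78, BC^2=53.05, CA^2=53.05
Sorted: [53.05, 53.05, 137.78]
By sides: Isosceles, By angles: Obtuse

Isosceles, Obtuse


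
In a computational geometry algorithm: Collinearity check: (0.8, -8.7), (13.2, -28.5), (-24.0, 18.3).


Cross product: (13.2-0.8)*(18.3-(-8.7)) - ((-28.5)-(-8.7))*((-24)-0.8)
= -156.24

No, not collinear


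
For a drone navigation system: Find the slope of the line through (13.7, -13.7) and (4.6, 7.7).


slope = (y2-y1)/(x2-x1) = (7.7-(-13.7))/(4.6-13.7) = 21.4/(-9.1) = -2.3516

-2.3516


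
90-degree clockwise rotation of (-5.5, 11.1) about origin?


90° CW: (x,y) -> (y, -x)
(-5.5,11.1) -> (11.1, 5.5)

(11.1, 5.5)


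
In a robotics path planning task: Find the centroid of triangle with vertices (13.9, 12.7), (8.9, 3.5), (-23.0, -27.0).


Centroid = ((x_A+x_B+x_C)/3, (y_A+y_B+y_C)/3)
= ((13.9+8.9+(-23))/3, (12.7+3.5+(-27))/3)
= (-0.0667, -3.6)

(-0.0667, -3.6)


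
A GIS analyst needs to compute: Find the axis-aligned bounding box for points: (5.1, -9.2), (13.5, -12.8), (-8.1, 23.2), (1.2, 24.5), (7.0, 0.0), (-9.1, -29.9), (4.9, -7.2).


x range: [-9.1, 13.5]
y range: [-29.9, 24.5]
Bounding box: (-9.1,-29.9) to (13.5,24.5)

(-9.1,-29.9) to (13.5,24.5)


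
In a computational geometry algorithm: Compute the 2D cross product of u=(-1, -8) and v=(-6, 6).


u x v = u_x*v_y - u_y*v_x = (-1)*6 - (-8)*(-6)
= (-6) - 48 = -54

-54


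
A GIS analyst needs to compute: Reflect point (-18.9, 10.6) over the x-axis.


Reflection over x-axis: (x,y) -> (x,-y)
(-18.9, 10.6) -> (-18.9, -10.6)

(-18.9, -10.6)


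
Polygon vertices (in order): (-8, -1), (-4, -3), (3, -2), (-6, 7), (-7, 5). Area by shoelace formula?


Shoelace sum: ((-8)*(-3) - (-4)*(-1)) + ((-4)*(-2) - 3*(-3)) + (3*7 - (-6)*(-2)) + ((-6)*5 - (-7)*7) + ((-7)*(-1) - (-8)*5)
= 112
Area = |112|/2 = 56

56


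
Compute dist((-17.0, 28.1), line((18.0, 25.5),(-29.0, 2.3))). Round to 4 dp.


|cross product| = 934.2
|line direction| = sqrt(2747.24) = 52.4141
Distance = 934.2/sqrt(2747.24) = 17.8234

17.8234


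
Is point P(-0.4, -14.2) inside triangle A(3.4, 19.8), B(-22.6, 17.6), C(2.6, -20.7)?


Cross products: AB x AP = 875.64, BC x BP = 48.9, CA x CP = 126.7
All same sign? yes

Yes, inside


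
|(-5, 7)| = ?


|u| = sqrt((-5)^2 + 7^2) = sqrt(74) = 8.6023

8.6023


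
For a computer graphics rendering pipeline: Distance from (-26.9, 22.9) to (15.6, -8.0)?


dx=42.5, dy=-30.9
d^2 = 42.5^2 + (-30.9)^2 = 2761.06
d = sqrt(2761.06) = 52.5458

52.5458


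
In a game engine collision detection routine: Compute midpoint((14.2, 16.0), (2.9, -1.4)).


M = ((14.2+2.9)/2, (16+(-1.4))/2)
= (8.55, 7.3)

(8.55, 7.3)


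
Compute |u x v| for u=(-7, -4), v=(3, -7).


|u x v| = |(-7)*(-7) - (-4)*3|
= |49 - (-12)| = 61

61


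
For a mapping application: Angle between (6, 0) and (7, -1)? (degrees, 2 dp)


u.v = 42, |u| = sqrt(36) = 6, |v| = sqrt(50) = 7.0711
cos(theta) = u.v/(|u||v|) = 42/sqrt(1800) = 0.989949
theta = acos(0.989949) = 8.13 degrees

8.13 degrees


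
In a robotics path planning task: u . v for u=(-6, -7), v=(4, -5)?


u . v = u_x*v_x + u_y*v_y = (-6)*4 + (-7)*(-5)
= (-24) + 35 = 11

11


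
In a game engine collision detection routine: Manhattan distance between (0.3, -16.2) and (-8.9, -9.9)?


|0.3-(-8.9)| + |(-16.2)-(-9.9)| = 9.2 + 6.3 = 15.5

15.5


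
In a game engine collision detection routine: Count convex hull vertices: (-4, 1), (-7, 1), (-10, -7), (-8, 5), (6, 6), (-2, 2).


Convex hull vertices (CCW): (-10, -7), (6, 6), (-8, 5)
Count = 3

3


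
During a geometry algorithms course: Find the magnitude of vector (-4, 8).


|u| = sqrt((-4)^2 + 8^2) = sqrt(80) = 8.9443

8.9443


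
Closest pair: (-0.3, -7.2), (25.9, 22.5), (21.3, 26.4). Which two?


d(P0,P1) = 39.6047, d(P0,P2) = 39.944, d(P1,P2) = 6.0308
Closest: P1 and P2

Closest pair: (25.9, 22.5) and (21.3, 26.4), distance = 6.0308


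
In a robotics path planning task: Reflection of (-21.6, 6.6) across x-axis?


Reflection over x-axis: (x,y) -> (x,-y)
(-21.6, 6.6) -> (-21.6, -6.6)

(-21.6, -6.6)


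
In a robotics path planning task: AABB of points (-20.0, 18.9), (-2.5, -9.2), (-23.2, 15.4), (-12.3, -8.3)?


x range: [-23.2, -2.5]
y range: [-9.2, 18.9]
Bounding box: (-23.2,-9.2) to (-2.5,18.9)

(-23.2,-9.2) to (-2.5,18.9)


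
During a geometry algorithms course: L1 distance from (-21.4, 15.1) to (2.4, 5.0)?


|(-21.4)-2.4| + |15.1-5| = 23.8 + 10.1 = 33.9

33.9


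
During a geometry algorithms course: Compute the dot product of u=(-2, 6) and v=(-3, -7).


u . v = u_x*v_x + u_y*v_y = (-2)*(-3) + 6*(-7)
= 6 + (-42) = -36

-36


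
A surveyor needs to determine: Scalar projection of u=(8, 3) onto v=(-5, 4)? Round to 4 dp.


u.v = -28, |v| = sqrt(41) = 6.4031
Scalar projection = u.v / |v| = -28 / sqrt(41) = -4.3729

-4.3729


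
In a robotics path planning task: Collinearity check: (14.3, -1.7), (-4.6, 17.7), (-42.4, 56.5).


Cross product: ((-4.6)-14.3)*(56.5-(-1.7)) - (17.7-(-1.7))*((-42.4)-14.3)
= 0

Yes, collinear


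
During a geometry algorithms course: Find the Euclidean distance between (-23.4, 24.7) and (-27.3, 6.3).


dx=-3.9, dy=-18.4
d^2 = (-3.9)^2 + (-18.4)^2 = 353.77
d = sqrt(353.77) = 18.8088

18.8088


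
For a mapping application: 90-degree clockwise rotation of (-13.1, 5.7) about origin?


90° CW: (x,y) -> (y, -x)
(-13.1,5.7) -> (5.7, 13.1)

(5.7, 13.1)


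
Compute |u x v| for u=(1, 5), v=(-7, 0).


|u x v| = |1*0 - 5*(-7)|
= |0 - (-35)| = 35

35


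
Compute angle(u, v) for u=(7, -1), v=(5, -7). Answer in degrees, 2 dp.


u.v = 42, |u| = sqrt(50) = 7.0711, |v| = sqrt(74) = 8.6023
cos(theta) = u.v/(|u||v|) = 42/sqrt(3700) = 0.690476
theta = acos(0.690476) = 46.33 degrees

46.33 degrees


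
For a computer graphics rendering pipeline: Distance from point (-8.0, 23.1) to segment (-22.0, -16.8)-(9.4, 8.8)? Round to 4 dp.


Project P onto AB: t = 0.8902 (clamped to [0,1])
Closest point on segment: (5.9511, 5.9881)
Distance: 22.0782

22.0782


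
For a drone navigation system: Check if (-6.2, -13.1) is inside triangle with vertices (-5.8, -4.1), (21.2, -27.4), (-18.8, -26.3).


Cross products: AB x AP = -252.32, BC x BP = -541.86, CA x CP = -108.12
All same sign? yes

Yes, inside


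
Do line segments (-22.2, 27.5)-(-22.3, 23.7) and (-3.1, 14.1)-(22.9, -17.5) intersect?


Cross products: d1=-255.16, d2=-357.12, d3=73.92, d4=175.88
d1*d2 < 0 and d3*d4 < 0? no

No, they don't intersect


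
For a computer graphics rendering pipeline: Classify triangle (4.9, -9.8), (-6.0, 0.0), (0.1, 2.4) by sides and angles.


Side lengths squared: AB^2=214.85, BC^2=42.97, CA^2=171.88
Sorted: [42.97, 171.88, 214.85]
By sides: Scalene, By angles: Right

Scalene, Right


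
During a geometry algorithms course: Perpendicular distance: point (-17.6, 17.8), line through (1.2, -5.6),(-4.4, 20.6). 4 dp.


|cross product| = 361.52
|line direction| = sqrt(717.8) = 26.7918
Distance = 361.52/sqrt(717.8) = 13.4937

13.4937


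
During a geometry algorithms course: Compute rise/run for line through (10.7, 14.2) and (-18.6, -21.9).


slope = (y2-y1)/(x2-x1) = ((-21.9)-14.2)/((-18.6)-10.7) = (-36.1)/(-29.3) = 1.2321

1.2321


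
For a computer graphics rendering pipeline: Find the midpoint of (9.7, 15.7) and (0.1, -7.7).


M = ((9.7+0.1)/2, (15.7+(-7.7))/2)
= (4.9, 4)

(4.9, 4)


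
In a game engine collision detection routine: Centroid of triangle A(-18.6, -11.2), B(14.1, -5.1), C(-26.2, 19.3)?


Centroid = ((x_A+x_B+x_C)/3, (y_A+y_B+y_C)/3)
= (((-18.6)+14.1+(-26.2))/3, ((-11.2)+(-5.1)+19.3)/3)
= (-10.2333, 1)

(-10.2333, 1)


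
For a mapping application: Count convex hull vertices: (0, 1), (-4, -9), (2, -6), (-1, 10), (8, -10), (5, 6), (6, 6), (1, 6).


Convex hull vertices (CCW): (-4, -9), (8, -10), (6, 6), (-1, 10)
Count = 4

4


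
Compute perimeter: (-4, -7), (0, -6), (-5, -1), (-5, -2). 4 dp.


Sides: (-4, -7)->(0, -6): sqrt(17) = 4.123106, (0, -6)->(-5, -1): sqrt(50) = 7.071068, (-5, -1)->(-5, -2): sqrt(1) = 1, (-5, -2)->(-4, -7): sqrt(26) = 5.09902
Sum = 17.293194
Perimeter = 17.2932

17.2932


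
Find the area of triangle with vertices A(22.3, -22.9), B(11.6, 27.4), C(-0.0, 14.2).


Area = |x_A(y_B-y_C) + x_B(y_C-y_A) + x_C(y_A-y_B)|/2
= |294.36 + 430.36 + 0|/2
= 724.72/2 = 362.36

362.36


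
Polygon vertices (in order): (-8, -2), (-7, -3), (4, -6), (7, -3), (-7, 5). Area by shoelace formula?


Shoelace sum: ((-8)*(-3) - (-7)*(-2)) + ((-7)*(-6) - 4*(-3)) + (4*(-3) - 7*(-6)) + (7*5 - (-7)*(-3)) + ((-7)*(-2) - (-8)*5)
= 162
Area = |162|/2 = 81

81


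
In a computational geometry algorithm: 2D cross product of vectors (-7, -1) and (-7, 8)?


u x v = u_x*v_y - u_y*v_x = (-7)*8 - (-1)*(-7)
= (-56) - 7 = -63

-63


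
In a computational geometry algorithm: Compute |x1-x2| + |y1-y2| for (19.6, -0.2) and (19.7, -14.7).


|19.6-19.7| + |(-0.2)-(-14.7)| = 0.1 + 14.5 = 14.6

14.6


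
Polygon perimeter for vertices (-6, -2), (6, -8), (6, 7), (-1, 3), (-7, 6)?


Sides: (-6, -2)->(6, -8): sqrt(180) = 13.416408, (6, -8)->(6, 7): sqrt(225) = 15, (6, 7)->(-1, 3): sqrt(65) = 8.062258, (-1, 3)->(-7, 6): sqrt(45) = 6.708204, (-7, 6)->(-6, -2): sqrt(65) = 8.062258
Sum = 51.249128
Perimeter = 51.2491

51.2491


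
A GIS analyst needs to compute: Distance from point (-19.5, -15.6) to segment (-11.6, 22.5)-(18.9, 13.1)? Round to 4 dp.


Project P onto AB: t = 0.115 (clamped to [0,1])
Closest point on segment: (-8.091, 21.4185)
Distance: 38.7368

38.7368


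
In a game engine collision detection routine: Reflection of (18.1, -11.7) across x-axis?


Reflection over x-axis: (x,y) -> (x,-y)
(18.1, -11.7) -> (18.1, 11.7)

(18.1, 11.7)


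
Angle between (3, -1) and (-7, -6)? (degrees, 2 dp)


u.v = -15, |u| = sqrt(10) = 3.1623, |v| = sqrt(85) = 9.2195
cos(theta) = u.v/(|u||v|) = -15/sqrt(850) = -0.514496
theta = acos(-0.514496) = 120.96 degrees

120.96 degrees


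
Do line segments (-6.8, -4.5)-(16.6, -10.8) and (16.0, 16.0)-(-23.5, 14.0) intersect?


Cross products: d1=764.15, d2=1059.8, d3=623.34, d4=327.69
d1*d2 < 0 and d3*d4 < 0? no

No, they don't intersect


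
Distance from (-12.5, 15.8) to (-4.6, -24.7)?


dx=7.9, dy=-40.5
d^2 = 7.9^2 + (-40.5)^2 = 1702.66
d = sqrt(1702.66) = 41.2633

41.2633


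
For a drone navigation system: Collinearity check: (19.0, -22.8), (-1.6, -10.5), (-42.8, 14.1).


Cross product: ((-1.6)-19)*(14.1-(-22.8)) - ((-10.5)-(-22.8))*((-42.8)-19)
= 0

Yes, collinear


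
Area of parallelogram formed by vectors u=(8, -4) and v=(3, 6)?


|u x v| = |8*6 - (-4)*3|
= |48 - (-12)| = 60

60


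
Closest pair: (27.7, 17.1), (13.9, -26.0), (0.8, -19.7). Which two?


d(P0,P1) = 45.2554, d(P0,P2) = 45.5834, d(P1,P2) = 14.5362
Closest: P1 and P2

Closest pair: (13.9, -26.0) and (0.8, -19.7), distance = 14.5362


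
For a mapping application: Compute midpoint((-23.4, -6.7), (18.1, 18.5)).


M = (((-23.4)+18.1)/2, ((-6.7)+18.5)/2)
= (-2.65, 5.9)

(-2.65, 5.9)


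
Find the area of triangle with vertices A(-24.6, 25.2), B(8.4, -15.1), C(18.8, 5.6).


Area = |x_A(y_B-y_C) + x_B(y_C-y_A) + x_C(y_A-y_B)|/2
= |509.22 + (-164.64) + 757.64|/2
= 1102.22/2 = 551.11

551.11


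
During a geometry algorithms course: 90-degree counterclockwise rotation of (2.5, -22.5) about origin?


90° CCW: (x,y) -> (-y, x)
(2.5,-22.5) -> (22.5, 2.5)

(22.5, 2.5)


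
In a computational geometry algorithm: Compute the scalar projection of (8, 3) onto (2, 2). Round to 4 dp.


u.v = 22, |v| = sqrt(8) = 2.8284
Scalar projection = u.v / |v| = 22 / sqrt(8) = 7.7782

7.7782


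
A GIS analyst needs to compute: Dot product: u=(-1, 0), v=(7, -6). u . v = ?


u . v = u_x*v_x + u_y*v_y = (-1)*7 + 0*(-6)
= (-7) + 0 = -7

-7


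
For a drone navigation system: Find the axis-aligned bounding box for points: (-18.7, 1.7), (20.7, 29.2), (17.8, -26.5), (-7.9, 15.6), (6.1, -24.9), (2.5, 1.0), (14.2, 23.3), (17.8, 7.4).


x range: [-18.7, 20.7]
y range: [-26.5, 29.2]
Bounding box: (-18.7,-26.5) to (20.7,29.2)

(-18.7,-26.5) to (20.7,29.2)


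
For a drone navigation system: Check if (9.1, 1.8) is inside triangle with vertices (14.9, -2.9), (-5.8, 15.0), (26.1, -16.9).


Cross products: AB x AP = 6.53, BC x BP = 54.23, CA x CP = 28.56
All same sign? yes

Yes, inside


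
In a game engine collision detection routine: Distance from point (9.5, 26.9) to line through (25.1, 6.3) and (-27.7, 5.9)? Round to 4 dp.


|cross product| = 1093.92
|line direction| = sqrt(2788) = 52.8015
Distance = 1093.92/sqrt(2788) = 20.7176

20.7176


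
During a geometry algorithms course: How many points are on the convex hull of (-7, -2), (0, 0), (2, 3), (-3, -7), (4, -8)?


Convex hull vertices (CCW): (-7, -2), (-3, -7), (4, -8), (2, 3)
Count = 4

4


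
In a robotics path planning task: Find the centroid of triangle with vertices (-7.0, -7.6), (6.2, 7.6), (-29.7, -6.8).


Centroid = ((x_A+x_B+x_C)/3, (y_A+y_B+y_C)/3)
= (((-7)+6.2+(-29.7))/3, ((-7.6)+7.6+(-6.8))/3)
= (-10.1667, -2.2667)

(-10.1667, -2.2667)


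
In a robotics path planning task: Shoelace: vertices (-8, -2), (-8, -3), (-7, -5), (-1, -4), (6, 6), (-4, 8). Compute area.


Shoelace sum: ((-8)*(-3) - (-8)*(-2)) + ((-8)*(-5) - (-7)*(-3)) + ((-7)*(-4) - (-1)*(-5)) + ((-1)*6 - 6*(-4)) + (6*8 - (-4)*6) + ((-4)*(-2) - (-8)*8)
= 212
Area = |212|/2 = 106

106


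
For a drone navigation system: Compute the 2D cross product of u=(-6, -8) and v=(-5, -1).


u x v = u_x*v_y - u_y*v_x = (-6)*(-1) - (-8)*(-5)
= 6 - 40 = -34

-34


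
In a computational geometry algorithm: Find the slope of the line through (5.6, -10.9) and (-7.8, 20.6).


slope = (y2-y1)/(x2-x1) = (20.6-(-10.9))/((-7.8)-5.6) = 31.5/(-13.4) = -2.3507

-2.3507


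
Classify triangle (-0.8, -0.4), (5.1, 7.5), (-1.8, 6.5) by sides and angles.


Side lengths squared: AB^2=97.22, BC^2=48.61, CA^2=48.61
Sorted: [48.61, 48.61, 97.22]
By sides: Isosceles, By angles: Right

Isosceles, Right


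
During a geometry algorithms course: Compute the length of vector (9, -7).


|u| = sqrt(9^2 + (-7)^2) = sqrt(130) = 11.4018

11.4018


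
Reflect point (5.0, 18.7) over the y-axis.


Reflection over y-axis: (x,y) -> (-x,y)
(5, 18.7) -> (-5, 18.7)

(-5, 18.7)


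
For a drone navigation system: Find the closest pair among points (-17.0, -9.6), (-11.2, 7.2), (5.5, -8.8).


d(P0,P1) = 17.773, d(P0,P2) = 22.5142, d(P1,P2) = 23.1277
Closest: P0 and P1

Closest pair: (-17.0, -9.6) and (-11.2, 7.2), distance = 17.773


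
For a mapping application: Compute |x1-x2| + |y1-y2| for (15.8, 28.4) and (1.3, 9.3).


|15.8-1.3| + |28.4-9.3| = 14.5 + 19.1 = 33.6

33.6


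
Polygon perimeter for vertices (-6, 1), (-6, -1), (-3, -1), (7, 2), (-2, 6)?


Sides: (-6, 1)->(-6, -1): sqrt(4) = 2, (-6, -1)->(-3, -1): sqrt(9) = 3, (-3, -1)->(7, 2): sqrt(109) = 10.440307, (7, 2)->(-2, 6): sqrt(97) = 9.848858, (-2, 6)->(-6, 1): sqrt(41) = 6.403124
Sum = 31.692289
Perimeter = 31.6923

31.6923


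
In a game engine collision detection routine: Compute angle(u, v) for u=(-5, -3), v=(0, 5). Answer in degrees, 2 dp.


u.v = -15, |u| = sqrt(34) = 5.831, |v| = sqrt(25) = 5
cos(theta) = u.v/(|u||v|) = -15/sqrt(850) = -0.514496
theta = acos(-0.514496) = 120.96 degrees

120.96 degrees


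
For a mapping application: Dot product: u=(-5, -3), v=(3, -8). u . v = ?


u . v = u_x*v_x + u_y*v_y = (-5)*3 + (-3)*(-8)
= (-15) + 24 = 9

9


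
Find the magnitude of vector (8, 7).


|u| = sqrt(8^2 + 7^2) = sqrt(113) = 10.6301

10.6301


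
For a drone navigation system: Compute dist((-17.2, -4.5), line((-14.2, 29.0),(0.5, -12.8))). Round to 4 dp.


|cross product| = 617.85
|line direction| = sqrt(1963.33) = 44.3095
Distance = 617.85/sqrt(1963.33) = 13.944

13.944


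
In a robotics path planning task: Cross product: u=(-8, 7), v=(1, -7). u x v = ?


u x v = u_x*v_y - u_y*v_x = (-8)*(-7) - 7*1
= 56 - 7 = 49

49


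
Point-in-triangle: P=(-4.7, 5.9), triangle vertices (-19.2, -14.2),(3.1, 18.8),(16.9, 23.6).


Cross products: AB x AP = -30.27, BC x BP = -140.58, CA x CP = -177.51
All same sign? yes

Yes, inside


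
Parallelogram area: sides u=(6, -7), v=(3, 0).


|u x v| = |6*0 - (-7)*3|
= |0 - (-21)| = 21

21


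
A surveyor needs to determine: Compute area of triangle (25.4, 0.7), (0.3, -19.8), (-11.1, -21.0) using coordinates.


Area = |x_A(y_B-y_C) + x_B(y_C-y_A) + x_C(y_A-y_B)|/2
= |30.48 + (-6.51) + (-227.55)|/2
= 203.58/2 = 101.79

101.79


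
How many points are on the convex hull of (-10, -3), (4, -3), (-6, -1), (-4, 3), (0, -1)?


Convex hull vertices (CCW): (-10, -3), (4, -3), (-4, 3)
Count = 3

3


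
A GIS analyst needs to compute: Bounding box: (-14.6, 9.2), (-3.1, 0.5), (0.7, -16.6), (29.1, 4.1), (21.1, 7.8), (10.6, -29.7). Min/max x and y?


x range: [-14.6, 29.1]
y range: [-29.7, 9.2]
Bounding box: (-14.6,-29.7) to (29.1,9.2)

(-14.6,-29.7) to (29.1,9.2)


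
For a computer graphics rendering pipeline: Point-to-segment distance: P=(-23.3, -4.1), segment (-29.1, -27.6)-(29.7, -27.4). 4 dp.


Project P onto AB: t = 0.1 (clamped to [0,1])
Closest point on segment: (-23.2201, -27.58)
Distance: 23.4801

23.4801


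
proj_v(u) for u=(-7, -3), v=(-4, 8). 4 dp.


u.v = 4, |v| = sqrt(80) = 8.9443
Scalar projection = u.v / |v| = 4 / sqrt(80) = 0.4472

0.4472


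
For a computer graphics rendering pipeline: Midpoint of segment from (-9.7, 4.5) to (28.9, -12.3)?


M = (((-9.7)+28.9)/2, (4.5+(-12.3))/2)
= (9.6, -3.9)

(9.6, -3.9)


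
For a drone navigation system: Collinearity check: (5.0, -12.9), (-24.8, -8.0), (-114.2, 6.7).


Cross product: ((-24.8)-5)*(6.7-(-12.9)) - ((-8)-(-12.9))*((-114.2)-5)
= 0

Yes, collinear


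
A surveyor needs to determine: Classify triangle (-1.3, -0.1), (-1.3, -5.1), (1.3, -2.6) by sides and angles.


Side lengths squared: AB^2=25, BC^2=13.01, CA^2=13.01
Sorted: [13.01, 13.01, 25]
By sides: Isosceles, By angles: Acute

Isosceles, Acute


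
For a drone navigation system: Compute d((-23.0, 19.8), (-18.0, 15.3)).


dx=5, dy=-4.5
d^2 = 5^2 + (-4.5)^2 = 45.25
d = sqrt(45.25) = 6.7268

6.7268


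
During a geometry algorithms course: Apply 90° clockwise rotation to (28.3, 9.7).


90° CW: (x,y) -> (y, -x)
(28.3,9.7) -> (9.7, -28.3)

(9.7, -28.3)
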